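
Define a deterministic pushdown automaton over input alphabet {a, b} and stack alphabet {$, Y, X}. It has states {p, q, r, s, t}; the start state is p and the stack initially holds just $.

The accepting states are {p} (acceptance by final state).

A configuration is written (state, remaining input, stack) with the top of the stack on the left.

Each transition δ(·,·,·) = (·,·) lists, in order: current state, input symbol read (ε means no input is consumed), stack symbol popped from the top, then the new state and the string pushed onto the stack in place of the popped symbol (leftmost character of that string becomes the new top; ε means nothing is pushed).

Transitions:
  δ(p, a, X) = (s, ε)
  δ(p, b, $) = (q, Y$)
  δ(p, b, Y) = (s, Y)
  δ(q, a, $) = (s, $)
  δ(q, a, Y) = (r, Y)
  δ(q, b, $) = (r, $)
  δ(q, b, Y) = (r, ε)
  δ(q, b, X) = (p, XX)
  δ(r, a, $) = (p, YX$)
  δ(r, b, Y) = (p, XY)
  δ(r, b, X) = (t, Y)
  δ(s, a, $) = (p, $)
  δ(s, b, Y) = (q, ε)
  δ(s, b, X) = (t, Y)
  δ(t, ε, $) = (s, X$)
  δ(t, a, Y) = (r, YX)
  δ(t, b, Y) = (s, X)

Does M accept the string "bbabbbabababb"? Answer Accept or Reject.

(p, bbabbbabababb, $) ⊢ (q, babbbabababb, Y$) ⊢ (r, abbbabababb, $) ⊢ (p, bbbabababb, YX$) ⊢ (s, bbabababb, YX$) ⊢ (q, babababb, X$) ⊢ (p, abababb, XX$) ⊢ (s, bababb, X$) ⊢ (t, ababb, Y$) ⊢ (r, babb, YX$) ⊢ (p, abb, XYX$) ⊢ (s, bb, YX$) ⊢ (q, b, X$) ⊢ (p, ε, XX$)
All input consumed; state p ∈ F.

Accept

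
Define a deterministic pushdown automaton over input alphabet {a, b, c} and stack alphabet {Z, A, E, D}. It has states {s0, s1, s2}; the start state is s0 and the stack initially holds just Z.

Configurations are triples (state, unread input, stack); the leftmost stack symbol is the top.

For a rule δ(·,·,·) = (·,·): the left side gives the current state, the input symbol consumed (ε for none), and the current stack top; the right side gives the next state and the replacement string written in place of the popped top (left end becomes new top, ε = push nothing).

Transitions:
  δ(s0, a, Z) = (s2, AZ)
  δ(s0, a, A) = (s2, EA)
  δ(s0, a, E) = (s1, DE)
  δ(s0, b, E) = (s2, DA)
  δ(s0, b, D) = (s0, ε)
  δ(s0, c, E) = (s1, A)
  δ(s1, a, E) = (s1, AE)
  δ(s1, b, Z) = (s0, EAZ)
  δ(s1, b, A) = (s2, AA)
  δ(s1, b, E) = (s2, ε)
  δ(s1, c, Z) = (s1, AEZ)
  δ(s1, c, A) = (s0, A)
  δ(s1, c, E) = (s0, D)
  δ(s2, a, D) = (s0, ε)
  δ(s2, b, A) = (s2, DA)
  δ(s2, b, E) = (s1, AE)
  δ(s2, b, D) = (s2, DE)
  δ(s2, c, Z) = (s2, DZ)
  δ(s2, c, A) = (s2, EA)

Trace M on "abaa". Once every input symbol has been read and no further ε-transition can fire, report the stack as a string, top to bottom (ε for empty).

EAZ

(s0, abaa, Z)
  read a, top Z: go to s2, push AZ → (s2, baa, AZ)
  read b, top A: go to s2, push DA → (s2, aa, DAZ)
  read a, top D: go to s0, push ε → (s0, a, AZ)
  read a, top A: go to s2, push EA → (s2, ε, EAZ)
All input consumed in state s2 with stack EAZ.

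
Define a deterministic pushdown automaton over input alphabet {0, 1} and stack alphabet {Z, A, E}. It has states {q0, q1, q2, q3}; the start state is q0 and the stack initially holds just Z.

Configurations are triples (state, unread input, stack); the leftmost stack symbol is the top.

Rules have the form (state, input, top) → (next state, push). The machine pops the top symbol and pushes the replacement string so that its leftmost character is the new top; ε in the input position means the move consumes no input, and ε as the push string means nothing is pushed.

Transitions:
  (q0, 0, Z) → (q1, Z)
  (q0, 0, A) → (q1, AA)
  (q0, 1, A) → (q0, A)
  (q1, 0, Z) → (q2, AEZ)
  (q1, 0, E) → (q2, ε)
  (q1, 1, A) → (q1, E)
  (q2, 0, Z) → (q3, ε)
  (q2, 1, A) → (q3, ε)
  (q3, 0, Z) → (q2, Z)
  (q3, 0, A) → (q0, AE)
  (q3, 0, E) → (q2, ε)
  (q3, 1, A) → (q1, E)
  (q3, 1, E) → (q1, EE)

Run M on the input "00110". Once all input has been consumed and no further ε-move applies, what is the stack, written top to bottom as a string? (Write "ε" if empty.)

(q0, 00110, Z)
  read 0, top Z: go to q1, push Z → (q1, 0110, Z)
  read 0, top Z: go to q2, push AEZ → (q2, 110, AEZ)
  read 1, top A: go to q3, push ε → (q3, 10, EZ)
  read 1, top E: go to q1, push EE → (q1, 0, EEZ)
  read 0, top E: go to q2, push ε → (q2, ε, EZ)
All input consumed in state q2 with stack EZ.

EZ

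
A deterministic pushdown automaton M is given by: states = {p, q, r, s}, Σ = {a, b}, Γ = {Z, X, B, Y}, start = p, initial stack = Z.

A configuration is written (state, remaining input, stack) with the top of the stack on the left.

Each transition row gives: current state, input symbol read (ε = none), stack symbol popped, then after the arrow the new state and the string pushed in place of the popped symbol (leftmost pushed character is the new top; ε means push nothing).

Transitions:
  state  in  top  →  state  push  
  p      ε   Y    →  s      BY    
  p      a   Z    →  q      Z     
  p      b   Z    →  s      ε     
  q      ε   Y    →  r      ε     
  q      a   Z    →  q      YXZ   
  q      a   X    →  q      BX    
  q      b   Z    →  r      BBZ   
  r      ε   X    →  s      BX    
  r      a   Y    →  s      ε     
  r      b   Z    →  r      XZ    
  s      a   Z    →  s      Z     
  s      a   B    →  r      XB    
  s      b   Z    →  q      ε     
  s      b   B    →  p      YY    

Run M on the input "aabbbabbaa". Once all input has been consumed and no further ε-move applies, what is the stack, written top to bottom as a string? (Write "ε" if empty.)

(p, aabbbabbaa, Z)
  read a, top Z: go to q, push Z → (q, abbbabbaa, Z)
  read a, top Z: go to q, push YXZ → (q, bbbabbaa, YXZ)
  ε-move, top Y: go to r, push ε → (r, bbbabbaa, XZ)
  ε-move, top X: go to s, push BX → (s, bbbabbaa, BXZ)
  read b, top B: go to p, push YY → (p, bbabbaa, YYXZ)
  ε-move, top Y: go to s, push BY → (s, bbabbaa, BYYXZ)
  read b, top B: go to p, push YY → (p, babbaa, YYYYXZ)
  ε-move, top Y: go to s, push BY → (s, babbaa, BYYYYXZ)
  read b, top B: go to p, push YY → (p, abbaa, YYYYYYXZ)
  ε-move, top Y: go to s, push BY → (s, abbaa, BYYYYYYXZ)
  read a, top B: go to r, push XB → (r, bbaa, XBYYYYYYXZ)
  ε-move, top X: go to s, push BX → (s, bbaa, BXBYYYYYYXZ)
  read b, top B: go to p, push YY → (p, baa, YYXBYYYYYYXZ)
  ε-move, top Y: go to s, push BY → (s, baa, BYYXBYYYYYYXZ)
  read b, top B: go to p, push YY → (p, aa, YYYYXBYYYYYYXZ)
  ε-move, top Y: go to s, push BY → (s, aa, BYYYYXBYYYYYYXZ)
  read a, top B: go to r, push XB → (r, a, XBYYYYXBYYYYYYXZ)
  ε-move, top X: go to s, push BX → (s, a, BXBYYYYXBYYYYYYXZ)
  read a, top B: go to r, push XB → (r, ε, XBXBYYYYXBYYYYYYXZ)
  ε-move, top X: go to s, push BX → (s, ε, BXBXBYYYYXBYYYYYYXZ)
All input consumed in state s with stack BXBXBYYYYXBYYYYYYXZ.

BXBXBYYYYXBYYYYYYXZ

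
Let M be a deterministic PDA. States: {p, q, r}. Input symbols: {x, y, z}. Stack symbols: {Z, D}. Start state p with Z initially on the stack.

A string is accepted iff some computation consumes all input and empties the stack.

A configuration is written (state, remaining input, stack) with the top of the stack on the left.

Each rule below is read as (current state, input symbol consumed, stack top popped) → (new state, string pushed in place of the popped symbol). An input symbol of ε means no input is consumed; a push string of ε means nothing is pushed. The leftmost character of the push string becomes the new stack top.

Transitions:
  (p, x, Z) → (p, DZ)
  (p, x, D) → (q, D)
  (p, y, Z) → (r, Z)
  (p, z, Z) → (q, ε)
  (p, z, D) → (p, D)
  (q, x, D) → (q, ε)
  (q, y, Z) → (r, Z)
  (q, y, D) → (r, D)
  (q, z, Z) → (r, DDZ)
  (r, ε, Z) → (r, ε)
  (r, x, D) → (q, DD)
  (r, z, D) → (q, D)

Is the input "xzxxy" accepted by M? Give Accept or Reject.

Accept

(p, xzxxy, Z)
  read x, top Z: go to p, push DZ → (p, zxxy, DZ)
  read z, top D: go to p, push D → (p, xxy, DZ)
  read x, top D: go to q, push D → (q, xy, DZ)
  read x, top D: go to q, push ε → (q, y, Z)
  read y, top Z: go to r, push Z → (r, ε, Z)
  ε-move, top Z: go to r, push ε → (r, ε, ε)
All input consumed and the stack is empty.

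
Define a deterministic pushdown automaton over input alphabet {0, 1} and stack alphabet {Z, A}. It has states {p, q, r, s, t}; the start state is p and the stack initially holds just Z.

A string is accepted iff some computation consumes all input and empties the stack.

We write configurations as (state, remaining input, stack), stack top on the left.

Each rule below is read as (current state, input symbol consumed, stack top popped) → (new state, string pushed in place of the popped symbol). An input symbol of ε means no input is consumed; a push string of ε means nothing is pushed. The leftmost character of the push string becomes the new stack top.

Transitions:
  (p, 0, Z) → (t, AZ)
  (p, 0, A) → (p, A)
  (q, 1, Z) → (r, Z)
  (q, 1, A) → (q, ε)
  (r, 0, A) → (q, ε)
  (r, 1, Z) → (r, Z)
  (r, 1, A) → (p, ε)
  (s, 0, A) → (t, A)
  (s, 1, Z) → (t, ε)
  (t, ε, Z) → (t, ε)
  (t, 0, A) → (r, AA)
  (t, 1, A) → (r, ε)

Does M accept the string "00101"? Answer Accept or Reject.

Reject

(p, 00101, Z)
  read 0, top Z: go to t, push AZ → (t, 0101, AZ)
  read 0, top A: go to r, push AA → (r, 101, AAZ)
  read 1, top A: go to p, push ε → (p, 01, AZ)
  read 0, top A: go to p, push A → (p, 1, AZ)
No transition applies at (p, 1, AZ); input not fully consumed.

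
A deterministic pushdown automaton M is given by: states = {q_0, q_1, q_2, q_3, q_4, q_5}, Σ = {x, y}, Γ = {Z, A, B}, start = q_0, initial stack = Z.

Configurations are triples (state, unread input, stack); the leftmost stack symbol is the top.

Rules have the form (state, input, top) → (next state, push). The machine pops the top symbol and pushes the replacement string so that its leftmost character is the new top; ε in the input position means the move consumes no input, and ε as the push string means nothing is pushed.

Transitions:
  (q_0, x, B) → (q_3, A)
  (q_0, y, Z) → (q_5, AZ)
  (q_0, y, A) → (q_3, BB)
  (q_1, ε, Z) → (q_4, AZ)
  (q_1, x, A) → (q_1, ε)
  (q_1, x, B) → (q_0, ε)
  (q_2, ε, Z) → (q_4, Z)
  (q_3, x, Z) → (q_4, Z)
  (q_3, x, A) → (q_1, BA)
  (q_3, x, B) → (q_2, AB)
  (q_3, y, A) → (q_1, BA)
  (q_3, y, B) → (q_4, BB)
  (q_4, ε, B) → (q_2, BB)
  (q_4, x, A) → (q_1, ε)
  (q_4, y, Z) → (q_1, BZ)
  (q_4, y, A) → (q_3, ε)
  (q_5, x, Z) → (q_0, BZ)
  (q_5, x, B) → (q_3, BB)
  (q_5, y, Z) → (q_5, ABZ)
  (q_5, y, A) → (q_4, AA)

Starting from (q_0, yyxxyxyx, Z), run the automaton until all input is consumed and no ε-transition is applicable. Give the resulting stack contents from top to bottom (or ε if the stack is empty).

(q_0, yyxxyxyx, Z)
  read y, top Z: go to q_5, push AZ → (q_5, yxxyxyx, AZ)
  read y, top A: go to q_4, push AA → (q_4, xxyxyx, AAZ)
  read x, top A: go to q_1, push ε → (q_1, xyxyx, AZ)
  read x, top A: go to q_1, push ε → (q_1, yxyx, Z)
  ε-move, top Z: go to q_4, push AZ → (q_4, yxyx, AZ)
  read y, top A: go to q_3, push ε → (q_3, xyx, Z)
  read x, top Z: go to q_4, push Z → (q_4, yx, Z)
  read y, top Z: go to q_1, push BZ → (q_1, x, BZ)
  read x, top B: go to q_0, push ε → (q_0, ε, Z)
All input consumed in state q_0 with stack Z.

Z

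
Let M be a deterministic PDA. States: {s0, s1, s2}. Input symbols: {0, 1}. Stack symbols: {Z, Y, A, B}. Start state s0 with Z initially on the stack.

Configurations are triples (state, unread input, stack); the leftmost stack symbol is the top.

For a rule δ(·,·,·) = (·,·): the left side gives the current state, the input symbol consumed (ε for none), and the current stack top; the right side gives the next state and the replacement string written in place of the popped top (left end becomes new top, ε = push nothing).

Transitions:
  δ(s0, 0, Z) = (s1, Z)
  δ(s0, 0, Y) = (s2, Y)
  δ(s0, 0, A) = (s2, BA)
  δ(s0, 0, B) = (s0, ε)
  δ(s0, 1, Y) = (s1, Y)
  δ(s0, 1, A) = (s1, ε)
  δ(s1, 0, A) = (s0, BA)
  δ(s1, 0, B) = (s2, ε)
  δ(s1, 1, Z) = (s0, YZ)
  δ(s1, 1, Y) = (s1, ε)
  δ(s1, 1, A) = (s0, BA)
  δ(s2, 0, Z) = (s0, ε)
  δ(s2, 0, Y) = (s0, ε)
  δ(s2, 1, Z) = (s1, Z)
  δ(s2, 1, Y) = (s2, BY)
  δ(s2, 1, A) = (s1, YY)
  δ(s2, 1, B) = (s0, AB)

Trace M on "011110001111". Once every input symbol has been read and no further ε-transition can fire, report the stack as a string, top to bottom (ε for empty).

YZ

(s0, 011110001111, Z)
  read 0, top Z: go to s1, push Z → (s1, 11110001111, Z)
  read 1, top Z: go to s0, push YZ → (s0, 1110001111, YZ)
  read 1, top Y: go to s1, push Y → (s1, 110001111, YZ)
  read 1, top Y: go to s1, push ε → (s1, 10001111, Z)
  read 1, top Z: go to s0, push YZ → (s0, 0001111, YZ)
  read 0, top Y: go to s2, push Y → (s2, 001111, YZ)
  read 0, top Y: go to s0, push ε → (s0, 01111, Z)
  read 0, top Z: go to s1, push Z → (s1, 1111, Z)
  read 1, top Z: go to s0, push YZ → (s0, 111, YZ)
  read 1, top Y: go to s1, push Y → (s1, 11, YZ)
  read 1, top Y: go to s1, push ε → (s1, 1, Z)
  read 1, top Z: go to s0, push YZ → (s0, ε, YZ)
All input consumed in state s0 with stack YZ.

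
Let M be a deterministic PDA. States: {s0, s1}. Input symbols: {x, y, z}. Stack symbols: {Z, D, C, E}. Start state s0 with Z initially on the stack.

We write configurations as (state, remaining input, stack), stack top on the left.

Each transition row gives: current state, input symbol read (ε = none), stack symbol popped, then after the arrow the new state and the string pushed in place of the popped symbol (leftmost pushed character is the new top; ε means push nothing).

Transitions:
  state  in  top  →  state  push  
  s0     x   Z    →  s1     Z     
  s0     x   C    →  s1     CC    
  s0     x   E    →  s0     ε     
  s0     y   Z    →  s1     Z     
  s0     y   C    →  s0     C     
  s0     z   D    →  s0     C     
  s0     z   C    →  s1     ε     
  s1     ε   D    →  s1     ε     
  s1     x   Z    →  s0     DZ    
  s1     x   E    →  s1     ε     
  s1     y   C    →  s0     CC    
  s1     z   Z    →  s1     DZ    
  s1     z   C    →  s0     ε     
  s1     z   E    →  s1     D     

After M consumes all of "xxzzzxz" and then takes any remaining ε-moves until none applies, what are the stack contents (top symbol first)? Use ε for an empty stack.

CZ

(s0, xxzzzxz, Z) ⊢ (s1, xzzzxz, Z) ⊢ (s0, zzzxz, DZ) ⊢ (s0, zzxz, CZ) ⊢ (s1, zxz, Z) ⊢ (s1, xz, DZ) ⊢ (s1, xz, Z) ⊢ (s0, z, DZ) ⊢ (s0, ε, CZ)
All input consumed in state s0 with stack CZ.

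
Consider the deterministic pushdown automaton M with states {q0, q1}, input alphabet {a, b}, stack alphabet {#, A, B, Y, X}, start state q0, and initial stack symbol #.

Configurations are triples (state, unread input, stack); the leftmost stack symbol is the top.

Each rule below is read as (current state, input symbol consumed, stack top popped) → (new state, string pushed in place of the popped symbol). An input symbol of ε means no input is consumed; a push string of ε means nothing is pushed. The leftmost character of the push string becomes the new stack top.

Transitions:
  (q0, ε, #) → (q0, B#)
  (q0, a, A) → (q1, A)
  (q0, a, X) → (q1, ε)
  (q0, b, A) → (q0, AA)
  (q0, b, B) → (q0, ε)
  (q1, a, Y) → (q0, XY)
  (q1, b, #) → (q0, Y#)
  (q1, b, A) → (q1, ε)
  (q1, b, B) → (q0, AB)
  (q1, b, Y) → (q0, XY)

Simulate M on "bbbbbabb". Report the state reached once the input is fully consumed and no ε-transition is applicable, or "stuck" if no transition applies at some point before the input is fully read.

(q0, bbbbbabb, #) ⊢ (q0, bbbbbabb, B#) ⊢ (q0, bbbbabb, #) ⊢ (q0, bbbbabb, B#) ⊢ (q0, bbbabb, #) ⊢ (q0, bbbabb, B#) ⊢ (q0, bbabb, #) ⊢ (q0, bbabb, B#) ⊢ (q0, babb, #) ⊢ (q0, babb, B#) ⊢ (q0, abb, #) ⊢ (q0, abb, B#)
No transition for (q0, a, top B); M blocks with input abb remaining.

stuck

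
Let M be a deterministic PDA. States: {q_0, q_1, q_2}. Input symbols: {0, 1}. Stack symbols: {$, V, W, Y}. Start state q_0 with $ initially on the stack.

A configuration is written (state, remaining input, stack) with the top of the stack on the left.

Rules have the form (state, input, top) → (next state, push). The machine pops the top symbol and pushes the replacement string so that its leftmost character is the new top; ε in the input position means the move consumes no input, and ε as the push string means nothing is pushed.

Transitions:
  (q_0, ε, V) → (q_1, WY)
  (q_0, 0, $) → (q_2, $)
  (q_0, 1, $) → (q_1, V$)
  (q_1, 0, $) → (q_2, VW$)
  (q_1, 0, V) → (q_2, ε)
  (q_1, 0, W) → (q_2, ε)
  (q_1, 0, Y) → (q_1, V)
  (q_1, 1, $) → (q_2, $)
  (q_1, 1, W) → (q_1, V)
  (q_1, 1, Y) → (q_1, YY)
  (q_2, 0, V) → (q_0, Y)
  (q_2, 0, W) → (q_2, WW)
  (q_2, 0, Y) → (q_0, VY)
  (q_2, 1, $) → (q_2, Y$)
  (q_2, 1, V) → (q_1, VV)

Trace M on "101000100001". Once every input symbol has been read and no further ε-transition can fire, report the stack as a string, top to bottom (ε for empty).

(q_0, 101000100001, $) ⊢ (q_1, 01000100001, V$) ⊢ (q_2, 1000100001, $) ⊢ (q_2, 000100001, Y$) ⊢ (q_0, 00100001, VY$) ⊢ (q_1, 00100001, WYY$) ⊢ (q_2, 0100001, YY$) ⊢ (q_0, 100001, VYY$) ⊢ (q_1, 100001, WYYY$) ⊢ (q_1, 00001, VYYY$) ⊢ (q_2, 0001, YYY$) ⊢ (q_0, 001, VYYY$) ⊢ (q_1, 001, WYYYY$) ⊢ (q_2, 01, YYYY$) ⊢ (q_0, 1, VYYYY$) ⊢ (q_1, 1, WYYYYY$) ⊢ (q_1, ε, VYYYYY$)
All input consumed in state q_1 with stack VYYYYY$.

VYYYYY$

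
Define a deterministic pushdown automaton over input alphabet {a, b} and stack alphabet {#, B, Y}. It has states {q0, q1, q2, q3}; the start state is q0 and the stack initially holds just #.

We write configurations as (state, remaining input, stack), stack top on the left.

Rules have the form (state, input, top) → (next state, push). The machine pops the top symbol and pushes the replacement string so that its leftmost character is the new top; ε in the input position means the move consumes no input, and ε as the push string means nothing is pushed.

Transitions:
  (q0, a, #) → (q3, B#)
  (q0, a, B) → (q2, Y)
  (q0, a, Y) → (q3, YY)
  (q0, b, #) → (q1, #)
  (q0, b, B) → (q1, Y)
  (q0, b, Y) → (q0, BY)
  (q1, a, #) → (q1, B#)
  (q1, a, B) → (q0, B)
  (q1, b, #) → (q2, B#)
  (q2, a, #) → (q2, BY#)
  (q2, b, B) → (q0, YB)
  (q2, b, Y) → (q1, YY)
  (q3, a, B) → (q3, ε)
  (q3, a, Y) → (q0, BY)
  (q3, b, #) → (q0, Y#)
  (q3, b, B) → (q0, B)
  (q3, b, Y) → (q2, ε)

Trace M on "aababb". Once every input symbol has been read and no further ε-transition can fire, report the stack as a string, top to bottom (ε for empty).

(q0, aababb, #) ⊢ (q3, ababb, B#) ⊢ (q3, babb, #) ⊢ (q0, abb, Y#) ⊢ (q3, bb, YY#) ⊢ (q2, b, Y#) ⊢ (q1, ε, YY#)
All input consumed in state q1 with stack YY#.

YY#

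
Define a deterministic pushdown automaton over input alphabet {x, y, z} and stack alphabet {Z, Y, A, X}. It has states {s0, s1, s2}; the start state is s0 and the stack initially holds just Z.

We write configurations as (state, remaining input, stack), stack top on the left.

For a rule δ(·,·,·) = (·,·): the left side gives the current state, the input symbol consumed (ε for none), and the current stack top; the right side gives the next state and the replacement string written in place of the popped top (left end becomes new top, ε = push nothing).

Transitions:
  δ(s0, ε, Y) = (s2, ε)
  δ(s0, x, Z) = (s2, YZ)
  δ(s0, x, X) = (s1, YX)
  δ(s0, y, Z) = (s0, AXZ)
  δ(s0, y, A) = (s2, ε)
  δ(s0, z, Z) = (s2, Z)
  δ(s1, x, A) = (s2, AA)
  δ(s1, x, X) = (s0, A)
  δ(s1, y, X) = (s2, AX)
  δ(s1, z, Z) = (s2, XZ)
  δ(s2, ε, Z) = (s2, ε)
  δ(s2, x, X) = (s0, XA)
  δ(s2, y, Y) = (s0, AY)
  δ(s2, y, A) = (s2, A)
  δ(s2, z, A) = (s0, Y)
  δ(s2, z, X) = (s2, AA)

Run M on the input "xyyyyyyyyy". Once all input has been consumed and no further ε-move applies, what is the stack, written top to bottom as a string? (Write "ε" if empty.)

AYZ

(s0, xyyyyyyyyy, Z)
  read x, top Z: go to s2, push YZ → (s2, yyyyyyyyy, YZ)
  read y, top Y: go to s0, push AY → (s0, yyyyyyyy, AYZ)
  read y, top A: go to s2, push ε → (s2, yyyyyyy, YZ)
  read y, top Y: go to s0, push AY → (s0, yyyyyy, AYZ)
  read y, top A: go to s2, push ε → (s2, yyyyy, YZ)
  read y, top Y: go to s0, push AY → (s0, yyyy, AYZ)
  read y, top A: go to s2, push ε → (s2, yyy, YZ)
  read y, top Y: go to s0, push AY → (s0, yy, AYZ)
  read y, top A: go to s2, push ε → (s2, y, YZ)
  read y, top Y: go to s0, push AY → (s0, ε, AYZ)
All input consumed in state s0 with stack AYZ.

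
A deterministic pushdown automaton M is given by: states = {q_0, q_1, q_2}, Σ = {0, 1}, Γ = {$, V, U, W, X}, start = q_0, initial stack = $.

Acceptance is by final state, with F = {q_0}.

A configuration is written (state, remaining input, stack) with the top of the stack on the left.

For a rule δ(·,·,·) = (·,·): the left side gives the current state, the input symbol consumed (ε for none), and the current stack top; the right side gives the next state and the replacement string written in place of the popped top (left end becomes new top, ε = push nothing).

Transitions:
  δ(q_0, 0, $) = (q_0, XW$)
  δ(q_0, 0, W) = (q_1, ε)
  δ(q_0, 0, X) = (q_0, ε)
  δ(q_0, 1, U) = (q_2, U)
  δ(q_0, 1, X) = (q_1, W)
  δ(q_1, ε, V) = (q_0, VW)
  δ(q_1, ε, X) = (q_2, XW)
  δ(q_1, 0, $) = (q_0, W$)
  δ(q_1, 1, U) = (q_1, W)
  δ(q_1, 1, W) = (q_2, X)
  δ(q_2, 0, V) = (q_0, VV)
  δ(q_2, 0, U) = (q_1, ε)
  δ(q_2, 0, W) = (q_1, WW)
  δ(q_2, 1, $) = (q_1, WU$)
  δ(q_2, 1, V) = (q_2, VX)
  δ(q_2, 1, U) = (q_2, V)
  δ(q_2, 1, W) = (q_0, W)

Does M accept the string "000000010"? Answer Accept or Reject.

Reject

(q_0, 000000010, $)
  read 0, top $: go to q_0, push XW$ → (q_0, 00000010, XW$)
  read 0, top X: go to q_0, push ε → (q_0, 0000010, W$)
  read 0, top W: go to q_1, push ε → (q_1, 000010, $)
  read 0, top $: go to q_0, push W$ → (q_0, 00010, W$)
  read 0, top W: go to q_1, push ε → (q_1, 0010, $)
  read 0, top $: go to q_0, push W$ → (q_0, 010, W$)
  read 0, top W: go to q_1, push ε → (q_1, 10, $)
No transition applies at (q_1, 10, $); input not fully consumed.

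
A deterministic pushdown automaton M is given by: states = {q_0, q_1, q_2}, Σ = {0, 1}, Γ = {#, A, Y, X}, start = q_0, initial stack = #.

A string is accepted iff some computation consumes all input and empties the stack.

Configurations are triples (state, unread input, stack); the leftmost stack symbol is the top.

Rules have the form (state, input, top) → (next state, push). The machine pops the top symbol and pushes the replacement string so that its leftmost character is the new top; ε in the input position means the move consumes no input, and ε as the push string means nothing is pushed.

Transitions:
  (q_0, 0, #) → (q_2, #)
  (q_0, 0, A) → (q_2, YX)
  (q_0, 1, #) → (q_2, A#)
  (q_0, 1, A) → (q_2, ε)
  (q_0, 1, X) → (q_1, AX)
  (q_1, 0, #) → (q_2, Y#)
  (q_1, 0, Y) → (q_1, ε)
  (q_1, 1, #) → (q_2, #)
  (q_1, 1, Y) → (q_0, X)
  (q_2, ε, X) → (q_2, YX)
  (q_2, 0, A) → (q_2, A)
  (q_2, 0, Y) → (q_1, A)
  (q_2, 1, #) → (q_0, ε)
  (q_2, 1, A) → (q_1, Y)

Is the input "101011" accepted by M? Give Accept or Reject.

Accept

(q_0, 101011, #)
  read 1, top #: go to q_2, push A# → (q_2, 01011, A#)
  read 0, top A: go to q_2, push A → (q_2, 1011, A#)
  read 1, top A: go to q_1, push Y → (q_1, 011, Y#)
  read 0, top Y: go to q_1, push ε → (q_1, 11, #)
  read 1, top #: go to q_2, push # → (q_2, 1, #)
  read 1, top #: go to q_0, push ε → (q_0, ε, ε)
All input consumed and the stack is empty.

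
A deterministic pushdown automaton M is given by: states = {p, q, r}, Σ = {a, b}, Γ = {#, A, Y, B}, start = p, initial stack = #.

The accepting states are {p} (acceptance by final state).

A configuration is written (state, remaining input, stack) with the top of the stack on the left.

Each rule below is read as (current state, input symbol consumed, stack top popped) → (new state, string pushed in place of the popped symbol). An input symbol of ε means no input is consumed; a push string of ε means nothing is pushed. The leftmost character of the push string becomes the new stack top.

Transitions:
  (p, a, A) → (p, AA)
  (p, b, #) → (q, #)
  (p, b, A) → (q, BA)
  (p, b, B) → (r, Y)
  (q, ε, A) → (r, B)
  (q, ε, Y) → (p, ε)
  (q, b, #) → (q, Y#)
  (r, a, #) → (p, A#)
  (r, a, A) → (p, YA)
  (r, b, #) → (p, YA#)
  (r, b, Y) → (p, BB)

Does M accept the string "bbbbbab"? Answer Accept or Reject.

Reject

(p, bbbbbab, #)
  read b, top #: go to q, push # → (q, bbbbab, #)
  read b, top #: go to q, push Y# → (q, bbbab, Y#)
  ε-move, top Y: go to p, push ε → (p, bbbab, #)
  read b, top #: go to q, push # → (q, bbab, #)
  read b, top #: go to q, push Y# → (q, bab, Y#)
  ε-move, top Y: go to p, push ε → (p, bab, #)
  read b, top #: go to q, push # → (q, ab, #)
No transition applies at (q, ab, #); input not fully consumed.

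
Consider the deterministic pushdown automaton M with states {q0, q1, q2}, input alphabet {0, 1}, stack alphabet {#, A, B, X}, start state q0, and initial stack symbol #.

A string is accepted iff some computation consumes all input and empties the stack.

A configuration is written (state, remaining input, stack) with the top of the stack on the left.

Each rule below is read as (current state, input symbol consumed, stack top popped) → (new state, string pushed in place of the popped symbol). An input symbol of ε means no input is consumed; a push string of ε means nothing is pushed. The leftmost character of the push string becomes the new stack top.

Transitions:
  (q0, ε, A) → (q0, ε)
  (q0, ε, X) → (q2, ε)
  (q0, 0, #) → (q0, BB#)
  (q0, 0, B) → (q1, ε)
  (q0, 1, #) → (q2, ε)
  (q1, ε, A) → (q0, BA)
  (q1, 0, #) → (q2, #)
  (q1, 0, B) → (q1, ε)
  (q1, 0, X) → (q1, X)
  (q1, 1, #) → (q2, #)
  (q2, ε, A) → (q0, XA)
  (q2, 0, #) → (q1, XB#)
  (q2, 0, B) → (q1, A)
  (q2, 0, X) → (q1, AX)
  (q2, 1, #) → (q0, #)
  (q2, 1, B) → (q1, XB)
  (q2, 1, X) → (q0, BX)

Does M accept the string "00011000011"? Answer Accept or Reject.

(q0, 00011000011, #)
  read 0, top #: go to q0, push BB# → (q0, 0011000011, BB#)
  read 0, top B: go to q1, push ε → (q1, 011000011, B#)
  read 0, top B: go to q1, push ε → (q1, 11000011, #)
  read 1, top #: go to q2, push # → (q2, 1000011, #)
  read 1, top #: go to q0, push # → (q0, 000011, #)
  read 0, top #: go to q0, push BB# → (q0, 00011, BB#)
  read 0, top B: go to q1, push ε → (q1, 0011, B#)
  read 0, top B: go to q1, push ε → (q1, 011, #)
  read 0, top #: go to q2, push # → (q2, 11, #)
  read 1, top #: go to q0, push # → (q0, 1, #)
  read 1, top #: go to q2, push ε → (q2, ε, ε)
All input consumed and the stack is empty.

Accept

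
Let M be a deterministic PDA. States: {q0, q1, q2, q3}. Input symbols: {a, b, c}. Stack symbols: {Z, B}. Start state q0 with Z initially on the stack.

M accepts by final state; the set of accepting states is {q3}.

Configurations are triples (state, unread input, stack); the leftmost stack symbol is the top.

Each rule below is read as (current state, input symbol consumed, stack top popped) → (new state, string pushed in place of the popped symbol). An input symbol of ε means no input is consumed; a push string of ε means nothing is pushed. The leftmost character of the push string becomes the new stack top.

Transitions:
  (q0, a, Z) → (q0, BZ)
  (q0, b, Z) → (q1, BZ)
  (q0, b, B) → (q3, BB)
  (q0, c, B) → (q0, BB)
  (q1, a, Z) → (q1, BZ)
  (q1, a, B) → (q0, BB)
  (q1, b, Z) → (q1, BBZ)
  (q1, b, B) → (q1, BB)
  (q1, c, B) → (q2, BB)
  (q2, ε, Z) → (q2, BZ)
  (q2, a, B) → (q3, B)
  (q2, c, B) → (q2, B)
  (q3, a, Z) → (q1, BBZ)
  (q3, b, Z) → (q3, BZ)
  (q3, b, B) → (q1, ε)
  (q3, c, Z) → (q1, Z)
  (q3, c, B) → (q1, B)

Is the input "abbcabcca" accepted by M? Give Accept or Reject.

(q0, abbcabcca, Z)
  read a, top Z: go to q0, push BZ → (q0, bbcabcca, BZ)
  read b, top B: go to q3, push BB → (q3, bcabcca, BBZ)
  read b, top B: go to q1, push ε → (q1, cabcca, BZ)
  read c, top B: go to q2, push BB → (q2, abcca, BBZ)
  read a, top B: go to q3, push B → (q3, bcca, BBZ)
  read b, top B: go to q1, push ε → (q1, cca, BZ)
  read c, top B: go to q2, push BB → (q2, ca, BBZ)
  read c, top B: go to q2, push B → (q2, a, BBZ)
  read a, top B: go to q3, push B → (q3, ε, BBZ)
All input consumed; state q3 ∈ F.

Accept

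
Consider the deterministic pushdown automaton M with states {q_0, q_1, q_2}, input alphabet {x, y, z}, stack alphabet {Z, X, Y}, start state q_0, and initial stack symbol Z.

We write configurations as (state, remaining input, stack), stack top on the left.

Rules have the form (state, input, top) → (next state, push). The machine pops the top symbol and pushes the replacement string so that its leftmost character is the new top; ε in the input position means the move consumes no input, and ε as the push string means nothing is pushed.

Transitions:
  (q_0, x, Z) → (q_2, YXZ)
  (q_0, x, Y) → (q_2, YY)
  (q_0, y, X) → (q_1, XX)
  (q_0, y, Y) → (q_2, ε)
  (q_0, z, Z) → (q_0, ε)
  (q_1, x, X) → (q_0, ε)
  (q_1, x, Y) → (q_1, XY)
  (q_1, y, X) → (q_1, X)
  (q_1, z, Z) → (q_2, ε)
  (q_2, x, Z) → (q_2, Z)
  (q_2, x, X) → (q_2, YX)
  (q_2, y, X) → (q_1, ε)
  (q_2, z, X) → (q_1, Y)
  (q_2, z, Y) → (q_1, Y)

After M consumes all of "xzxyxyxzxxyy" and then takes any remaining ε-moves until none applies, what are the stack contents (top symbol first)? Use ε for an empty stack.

(q_0, xzxyxyxzxxyy, Z)
  read x, top Z: go to q_2, push YXZ → (q_2, zxyxyxzxxyy, YXZ)
  read z, top Y: go to q_1, push Y → (q_1, xyxyxzxxyy, YXZ)
  read x, top Y: go to q_1, push XY → (q_1, yxyxzxxyy, XYXZ)
  read y, top X: go to q_1, push X → (q_1, xyxzxxyy, XYXZ)
  read x, top X: go to q_0, push ε → (q_0, yxzxxyy, YXZ)
  read y, top Y: go to q_2, push ε → (q_2, xzxxyy, XZ)
  read x, top X: go to q_2, push YX → (q_2, zxxyy, YXZ)
  read z, top Y: go to q_1, push Y → (q_1, xxyy, YXZ)
  read x, top Y: go to q_1, push XY → (q_1, xyy, XYXZ)
  read x, top X: go to q_0, push ε → (q_0, yy, YXZ)
  read y, top Y: go to q_2, push ε → (q_2, y, XZ)
  read y, top X: go to q_1, push ε → (q_1, ε, Z)
All input consumed in state q_1 with stack Z.

Z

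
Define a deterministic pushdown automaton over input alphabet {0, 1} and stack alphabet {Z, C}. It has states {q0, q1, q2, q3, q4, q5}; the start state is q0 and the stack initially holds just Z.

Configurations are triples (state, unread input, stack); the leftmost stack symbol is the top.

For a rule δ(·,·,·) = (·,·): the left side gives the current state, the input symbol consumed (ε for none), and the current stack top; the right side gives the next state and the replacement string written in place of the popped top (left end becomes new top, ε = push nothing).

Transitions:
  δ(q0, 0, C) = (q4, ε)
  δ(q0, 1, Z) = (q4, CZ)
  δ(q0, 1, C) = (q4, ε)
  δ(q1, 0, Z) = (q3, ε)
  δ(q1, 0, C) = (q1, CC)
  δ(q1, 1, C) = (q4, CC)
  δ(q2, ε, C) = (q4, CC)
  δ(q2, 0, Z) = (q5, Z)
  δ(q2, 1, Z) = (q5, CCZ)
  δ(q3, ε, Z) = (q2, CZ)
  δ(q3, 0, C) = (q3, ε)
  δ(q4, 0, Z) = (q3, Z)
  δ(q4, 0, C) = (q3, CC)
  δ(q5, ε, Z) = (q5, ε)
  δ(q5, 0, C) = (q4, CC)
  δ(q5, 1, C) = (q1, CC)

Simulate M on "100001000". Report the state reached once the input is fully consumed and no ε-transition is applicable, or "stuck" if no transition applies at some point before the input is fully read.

(q0, 100001000, Z) ⊢ (q4, 00001000, CZ) ⊢ (q3, 0001000, CCZ) ⊢ (q3, 001000, CZ) ⊢ (q3, 01000, Z) ⊢ (q2, 01000, CZ) ⊢ (q4, 01000, CCZ) ⊢ (q3, 1000, CCCZ)
No transition for (q3, 1, top C); M blocks with input 1000 remaining.

stuck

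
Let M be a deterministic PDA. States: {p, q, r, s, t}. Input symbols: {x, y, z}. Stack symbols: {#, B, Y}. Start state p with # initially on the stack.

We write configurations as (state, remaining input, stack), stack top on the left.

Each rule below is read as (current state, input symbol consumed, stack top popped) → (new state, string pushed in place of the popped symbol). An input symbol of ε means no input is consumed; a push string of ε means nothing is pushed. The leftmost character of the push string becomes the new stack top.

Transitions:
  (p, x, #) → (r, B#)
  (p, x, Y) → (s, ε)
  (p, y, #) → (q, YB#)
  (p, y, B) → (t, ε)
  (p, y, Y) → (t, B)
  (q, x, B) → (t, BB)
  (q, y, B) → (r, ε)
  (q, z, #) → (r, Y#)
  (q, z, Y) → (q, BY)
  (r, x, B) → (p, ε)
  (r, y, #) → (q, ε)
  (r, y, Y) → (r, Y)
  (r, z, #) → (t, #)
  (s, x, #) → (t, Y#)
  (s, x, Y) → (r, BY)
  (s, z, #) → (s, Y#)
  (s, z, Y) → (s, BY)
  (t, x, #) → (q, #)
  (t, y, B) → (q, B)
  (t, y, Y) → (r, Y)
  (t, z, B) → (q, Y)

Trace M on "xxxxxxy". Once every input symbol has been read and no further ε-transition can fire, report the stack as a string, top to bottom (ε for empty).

(p, xxxxxxy, #)
  read x, top #: go to r, push B# → (r, xxxxxy, B#)
  read x, top B: go to p, push ε → (p, xxxxy, #)
  read x, top #: go to r, push B# → (r, xxxy, B#)
  read x, top B: go to p, push ε → (p, xxy, #)
  read x, top #: go to r, push B# → (r, xy, B#)
  read x, top B: go to p, push ε → (p, y, #)
  read y, top #: go to q, push YB# → (q, ε, YB#)
All input consumed in state q with stack YB#.

YB#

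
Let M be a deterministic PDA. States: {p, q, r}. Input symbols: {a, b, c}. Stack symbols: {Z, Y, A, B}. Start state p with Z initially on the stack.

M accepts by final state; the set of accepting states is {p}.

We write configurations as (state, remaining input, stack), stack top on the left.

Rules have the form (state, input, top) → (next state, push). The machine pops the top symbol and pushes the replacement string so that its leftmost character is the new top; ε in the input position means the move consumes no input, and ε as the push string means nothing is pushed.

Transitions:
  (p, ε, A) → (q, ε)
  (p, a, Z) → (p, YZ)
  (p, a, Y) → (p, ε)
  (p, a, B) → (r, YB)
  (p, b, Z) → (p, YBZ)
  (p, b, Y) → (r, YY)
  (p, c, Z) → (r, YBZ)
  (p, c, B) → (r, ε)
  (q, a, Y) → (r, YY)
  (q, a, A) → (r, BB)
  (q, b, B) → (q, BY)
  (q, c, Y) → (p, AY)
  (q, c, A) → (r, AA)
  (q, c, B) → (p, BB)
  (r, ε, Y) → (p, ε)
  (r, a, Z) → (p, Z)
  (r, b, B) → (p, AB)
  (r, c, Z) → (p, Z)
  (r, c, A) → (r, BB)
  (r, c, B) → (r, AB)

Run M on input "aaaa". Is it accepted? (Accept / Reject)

Accept

(p, aaaa, Z) ⊢ (p, aaa, YZ) ⊢ (p, aa, Z) ⊢ (p, a, YZ) ⊢ (p, ε, Z)
All input consumed; state p ∈ F.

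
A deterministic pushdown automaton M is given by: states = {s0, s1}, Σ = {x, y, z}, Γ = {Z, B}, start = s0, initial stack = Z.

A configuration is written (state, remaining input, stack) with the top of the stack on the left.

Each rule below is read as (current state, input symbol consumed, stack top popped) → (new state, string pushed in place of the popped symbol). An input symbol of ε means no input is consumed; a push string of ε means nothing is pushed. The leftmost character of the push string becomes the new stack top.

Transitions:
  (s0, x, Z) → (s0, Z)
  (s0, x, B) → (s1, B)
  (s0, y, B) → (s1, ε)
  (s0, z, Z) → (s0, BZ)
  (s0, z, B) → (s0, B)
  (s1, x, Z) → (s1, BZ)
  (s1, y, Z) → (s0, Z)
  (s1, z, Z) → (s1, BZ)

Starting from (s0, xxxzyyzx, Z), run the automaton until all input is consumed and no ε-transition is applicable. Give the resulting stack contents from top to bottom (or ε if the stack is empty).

(s0, xxxzyyzx, Z)
  read x, top Z: go to s0, push Z → (s0, xxzyyzx, Z)
  read x, top Z: go to s0, push Z → (s0, xzyyzx, Z)
  read x, top Z: go to s0, push Z → (s0, zyyzx, Z)
  read z, top Z: go to s0, push BZ → (s0, yyzx, BZ)
  read y, top B: go to s1, push ε → (s1, yzx, Z)
  read y, top Z: go to s0, push Z → (s0, zx, Z)
  read z, top Z: go to s0, push BZ → (s0, x, BZ)
  read x, top B: go to s1, push B → (s1, ε, BZ)
All input consumed in state s1 with stack BZ.

BZ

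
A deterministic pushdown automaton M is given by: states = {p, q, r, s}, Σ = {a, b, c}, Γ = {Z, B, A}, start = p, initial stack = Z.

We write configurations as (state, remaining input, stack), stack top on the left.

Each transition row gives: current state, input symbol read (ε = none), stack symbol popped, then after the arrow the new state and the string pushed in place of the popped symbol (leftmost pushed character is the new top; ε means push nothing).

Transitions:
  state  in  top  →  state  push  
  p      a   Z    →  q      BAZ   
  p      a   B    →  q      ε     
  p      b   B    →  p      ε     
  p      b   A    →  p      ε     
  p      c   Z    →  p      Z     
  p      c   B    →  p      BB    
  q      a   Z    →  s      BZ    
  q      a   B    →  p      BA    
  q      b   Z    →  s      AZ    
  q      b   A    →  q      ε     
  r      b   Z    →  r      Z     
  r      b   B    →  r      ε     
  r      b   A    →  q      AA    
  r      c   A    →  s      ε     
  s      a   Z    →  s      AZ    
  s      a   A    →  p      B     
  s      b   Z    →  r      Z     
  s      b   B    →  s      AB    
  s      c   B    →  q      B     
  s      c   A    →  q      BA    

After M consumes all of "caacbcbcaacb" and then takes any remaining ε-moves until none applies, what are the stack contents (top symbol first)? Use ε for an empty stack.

(p, caacbcbcaacb, Z) ⊢ (p, aacbcbcaacb, Z) ⊢ (q, acbcbcaacb, BAZ) ⊢ (p, cbcbcaacb, BAAZ) ⊢ (p, bcbcaacb, BBAAZ) ⊢ (p, cbcaacb, BAAZ) ⊢ (p, bcaacb, BBAAZ) ⊢ (p, caacb, BAAZ) ⊢ (p, aacb, BBAAZ) ⊢ (q, acb, BAAZ) ⊢ (p, cb, BAAAZ) ⊢ (p, b, BBAAAZ) ⊢ (p, ε, BAAAZ)
All input consumed in state p with stack BAAAZ.

BAAAZ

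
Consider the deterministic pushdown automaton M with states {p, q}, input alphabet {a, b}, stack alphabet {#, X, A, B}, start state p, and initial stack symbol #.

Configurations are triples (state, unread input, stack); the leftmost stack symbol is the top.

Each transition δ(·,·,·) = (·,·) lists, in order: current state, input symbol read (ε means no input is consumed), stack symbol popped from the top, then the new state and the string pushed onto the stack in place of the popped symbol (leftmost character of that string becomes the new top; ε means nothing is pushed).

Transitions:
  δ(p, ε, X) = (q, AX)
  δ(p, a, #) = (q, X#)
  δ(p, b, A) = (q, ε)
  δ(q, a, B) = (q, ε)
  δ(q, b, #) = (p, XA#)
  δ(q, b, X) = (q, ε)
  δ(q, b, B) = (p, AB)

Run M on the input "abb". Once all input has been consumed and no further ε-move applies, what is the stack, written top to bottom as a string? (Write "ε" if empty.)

(p, abb, #) ⊢ (q, bb, X#) ⊢ (q, b, #) ⊢ (p, ε, XA#) ⊢ (q, ε, AXA#)
All input consumed in state q with stack AXA#.

AXA#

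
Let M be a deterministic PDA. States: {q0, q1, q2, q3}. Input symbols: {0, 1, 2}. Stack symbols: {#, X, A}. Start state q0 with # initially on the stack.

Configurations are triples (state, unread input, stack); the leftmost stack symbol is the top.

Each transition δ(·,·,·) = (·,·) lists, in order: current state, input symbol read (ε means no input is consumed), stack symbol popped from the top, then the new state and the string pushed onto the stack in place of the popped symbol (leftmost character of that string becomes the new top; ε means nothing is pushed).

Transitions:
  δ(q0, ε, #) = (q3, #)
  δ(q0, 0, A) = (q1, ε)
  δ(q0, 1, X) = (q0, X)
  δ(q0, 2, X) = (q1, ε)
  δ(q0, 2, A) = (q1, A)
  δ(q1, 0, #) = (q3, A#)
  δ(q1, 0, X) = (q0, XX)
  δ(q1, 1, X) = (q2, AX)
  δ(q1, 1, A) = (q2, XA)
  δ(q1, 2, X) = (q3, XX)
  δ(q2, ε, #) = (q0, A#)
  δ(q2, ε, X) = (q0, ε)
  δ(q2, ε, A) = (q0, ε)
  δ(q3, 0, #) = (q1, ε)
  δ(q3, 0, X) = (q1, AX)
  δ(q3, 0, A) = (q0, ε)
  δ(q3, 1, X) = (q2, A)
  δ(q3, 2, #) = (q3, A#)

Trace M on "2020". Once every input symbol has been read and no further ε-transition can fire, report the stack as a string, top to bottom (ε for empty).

#

(q0, 2020, #)
  ε-move, top #: go to q3, push # → (q3, 2020, #)
  read 2, top #: go to q3, push A# → (q3, 020, A#)
  read 0, top A: go to q0, push ε → (q0, 20, #)
  ε-move, top #: go to q3, push # → (q3, 20, #)
  read 2, top #: go to q3, push A# → (q3, 0, A#)
  read 0, top A: go to q0, push ε → (q0, ε, #)
  ε-move, top #: go to q3, push # → (q3, ε, #)
All input consumed in state q3 with stack #.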